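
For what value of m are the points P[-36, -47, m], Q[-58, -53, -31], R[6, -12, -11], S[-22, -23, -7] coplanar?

Coplanarity ⇔ det[PQ; PR; PS] = 0.
Expanding, this is linear in m: (-444)m + (-17316) = 0.
So m = -39.

-39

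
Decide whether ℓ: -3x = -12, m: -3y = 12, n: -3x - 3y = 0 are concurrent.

The three lines meet at one point iff the augmented coefficient matrix [aᵢ bᵢ cᵢ] has rank < 3, i.e. its determinant vanishes.
Here the determinant is 0.
It vanishes, so the lines are concurrent at (4, -4).

Yes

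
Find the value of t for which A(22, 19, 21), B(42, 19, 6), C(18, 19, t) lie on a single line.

24

Collinearity requires AB × AC = 0; each component is linear in t.
The y-component gives (-20)t + (480) = 0, so t = 24.
The remaining components then also vanish.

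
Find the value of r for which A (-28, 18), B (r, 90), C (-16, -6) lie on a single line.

-64

Collinearity: (B − A) must be parallel to (C − A) = (12, -24).
Cross-multiplying the components: (r − (-28))·(-24) = (72)·(12).
Solving gives r = -64.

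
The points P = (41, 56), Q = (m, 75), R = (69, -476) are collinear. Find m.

40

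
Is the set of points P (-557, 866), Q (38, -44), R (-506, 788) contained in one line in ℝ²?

Yes

PQ = (595, -910), PR = (51, -78).
Checking proportionality: PR = 3/35·PQ, so the vectors are parallel and the points are collinear.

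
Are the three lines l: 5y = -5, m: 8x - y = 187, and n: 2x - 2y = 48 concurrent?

Intersecting l and m: solving the 2×2 system gives (x, y) = (93/4, -1).
Substitute into n: (2)(93/4) + (-2)(-1) = 97/2.
But n requires 48 ≠ 97/2, so the three lines have no common point.

No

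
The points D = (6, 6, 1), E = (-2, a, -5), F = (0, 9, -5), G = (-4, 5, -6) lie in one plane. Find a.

6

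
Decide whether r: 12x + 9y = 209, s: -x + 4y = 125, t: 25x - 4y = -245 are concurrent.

No

The three lines meet at one point iff the augmented coefficient matrix [aᵢ bᵢ cᵢ] has rank < 3, i.e. its determinant vanishes.
Here the determinant is 96.
Nonzero, so no common point exists.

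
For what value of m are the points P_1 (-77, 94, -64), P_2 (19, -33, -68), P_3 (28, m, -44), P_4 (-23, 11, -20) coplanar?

-51

Coplanarity ⇔ det[P_1P_2; P_1P_3; P_1P_4] = 0.
Expanding, this is linear in m: (4440)m + (226440) = 0.
So m = -51.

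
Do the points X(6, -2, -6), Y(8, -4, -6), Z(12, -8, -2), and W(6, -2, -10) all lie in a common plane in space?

Yes

With X as base: XY = (2, -2, 0), XZ = (6, -6, 4), XW = (0, 0, -4).
XZ × XW = (24, 24, 0).
XY · (XZ × XW) = 0.
The scalar triple product vanishes, so the four points are coplanar.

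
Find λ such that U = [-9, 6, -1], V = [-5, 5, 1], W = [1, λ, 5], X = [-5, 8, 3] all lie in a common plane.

5

Normal to plane UVX: n = (-8, -8, 12); plane equation n·P = 12.
Requiring n·W = 12: (-8)λ + (52) = 12.
So λ = 5.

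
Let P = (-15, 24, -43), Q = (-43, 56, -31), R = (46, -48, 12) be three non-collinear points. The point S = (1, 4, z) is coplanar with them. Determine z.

Coplanarity requires PQ · (PR × PS) = 0.
PQ = (-28, 32, 12), PR = (61, -72, 55); the triple product is linear in z with coefficient 64 and constant term -704.
Setting it to zero: z = 11.

11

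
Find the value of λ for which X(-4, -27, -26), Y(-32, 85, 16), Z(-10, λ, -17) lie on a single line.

Direction XY = (-28, 112, 42). From the x-coordinate of Z, the parameter along the line is τ = (-10 − (-4))/(-28) = 3/14.
Then λ = (-27) + 3/14·(112) = -3.

-3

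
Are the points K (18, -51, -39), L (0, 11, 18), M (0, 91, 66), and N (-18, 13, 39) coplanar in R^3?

A normal to the plane through K, L, M is n = KL × KM = (-1584, 864, -1440).
The plane has equation n·P = -16416. For N: n·N = -16416.
Equal, so N lies in the plane and all four are coplanar.

Yes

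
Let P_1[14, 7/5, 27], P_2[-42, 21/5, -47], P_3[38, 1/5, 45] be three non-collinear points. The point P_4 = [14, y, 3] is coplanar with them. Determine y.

Coplanarity requires P_1P_2 · (P_1P_3 × P_1P_4) = 0.
P_1P_2 = (-56, 14/5, -74), P_1P_3 = (24, -6/5, 18); the triple product is linear in y with coefficient -768 and constant term 5376/5.
Setting it to zero: y = 7/5.

7/5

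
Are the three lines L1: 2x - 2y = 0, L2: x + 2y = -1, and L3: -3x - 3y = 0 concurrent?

No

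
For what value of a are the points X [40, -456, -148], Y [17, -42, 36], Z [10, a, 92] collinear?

84

Direction XY = (-23, 414, 184). From the x-coordinate of Z, the parameter along the line is τ = (10 − 40)/(-23) = 30/23.
Then a = (-456) + 30/23·(414) = 84.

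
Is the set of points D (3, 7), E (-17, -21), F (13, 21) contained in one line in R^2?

DE = (-20, -28), DF = (10, 14).
Twice the signed area of △DEF is (-20)(14) − (-28)(10) = 0.
The triangle is degenerate (zero area), so the points are collinear.

Yes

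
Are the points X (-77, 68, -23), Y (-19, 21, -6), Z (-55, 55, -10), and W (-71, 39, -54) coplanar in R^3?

Yes

A normal to the plane through X, Y, Z is n = XY × XZ = (-390, -380, 280).
The plane has equation n·P = -2250. For W: n·W = -2250.
Equal, so W lies in the plane and all four are coplanar.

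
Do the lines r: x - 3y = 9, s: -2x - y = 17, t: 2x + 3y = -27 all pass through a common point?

Intersecting r and s: solving the 2×2 system gives (x, y) = (-6, -5).
Substitute into t: (2)(-6) + (3)(-5) = -27.
This equals -27, so (-6, -5) lies on all three lines and they are concurrent.

Yes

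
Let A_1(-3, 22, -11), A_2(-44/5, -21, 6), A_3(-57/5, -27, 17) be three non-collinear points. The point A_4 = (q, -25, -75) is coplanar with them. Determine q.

39/5

The plane through A_1, A_2, A_3 has equation −371x + (98/5)y − 77z = 11956/5.
Substituting A_4: (-371)q + (5285) = 11956/5, so q = 39/5.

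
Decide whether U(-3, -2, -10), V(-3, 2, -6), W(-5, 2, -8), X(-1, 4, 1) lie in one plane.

No

The four points are coplanar iff the 3×3 determinant with rows UV, UW, UX is zero.
Rows: (0, 4, 4), (-2, 4, 2), (2, 6, 11).
Expanding along the first row: (0)(32) − (4)(-26) + (4)(-20) = 24.
Nonzero ⇒ not coplanar.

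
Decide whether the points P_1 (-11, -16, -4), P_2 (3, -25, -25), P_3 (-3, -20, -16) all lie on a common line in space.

No

P_1P_2 = (14, -9, -21), P_1P_3 = (8, -4, -12).
Comparing components 2 and 3: (-9)(-12) − (-21)(-4) = 24 ≠ 0, so P_1P_2 and P_1P_3 are not parallel and the points are not collinear.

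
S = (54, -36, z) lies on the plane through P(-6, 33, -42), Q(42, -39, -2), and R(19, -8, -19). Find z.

-5

A normal to the plane is n = PQ × PR = (-16, -104, -168).
S lies in the plane iff n · PS = 0.
This gives (-168)z + (-840) = 0, so z = -5.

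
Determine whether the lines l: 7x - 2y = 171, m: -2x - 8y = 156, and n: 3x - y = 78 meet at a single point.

No

The three lines meet at one point iff the augmented coefficient matrix [aᵢ bᵢ cᵢ] has rank < 3, i.e. its determinant vanishes.
Here the determinant is -78.
Nonzero, so no common point exists.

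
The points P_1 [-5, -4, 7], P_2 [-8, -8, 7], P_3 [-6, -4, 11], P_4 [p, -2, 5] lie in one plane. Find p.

-3

The points are coplanar iff P_1P_2 · (P_1P_3 × P_1P_4) = 0.
Expanding, this is linear in p: (-16)p + (-48) = 0.
So p = -3.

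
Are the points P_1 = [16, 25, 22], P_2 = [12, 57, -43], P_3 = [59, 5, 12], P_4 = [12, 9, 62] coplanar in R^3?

With P_1 as base: P_1P_2 = (-4, 32, -65), P_1P_3 = (43, -20, -10), P_1P_4 = (-4, -16, 40).
P_1P_3 × P_1P_4 = (-960, -1680, -768).
P_1P_2 · (P_1P_3 × P_1P_4) = 0.
The scalar triple product vanishes, so the four points are coplanar.

Yes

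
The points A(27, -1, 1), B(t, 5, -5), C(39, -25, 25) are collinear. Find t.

24

Collinearity requires AB × AC = 0; each component is linear in t.
The y-component gives (-24)t + (576) = 0, so t = 24.
The remaining components then also vanish.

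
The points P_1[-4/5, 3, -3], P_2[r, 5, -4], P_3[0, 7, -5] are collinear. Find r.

-2/5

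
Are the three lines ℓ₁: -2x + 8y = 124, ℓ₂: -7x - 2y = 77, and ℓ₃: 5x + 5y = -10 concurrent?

No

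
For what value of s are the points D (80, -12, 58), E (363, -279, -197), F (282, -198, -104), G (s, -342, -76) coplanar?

486

The points are coplanar iff DE · (DF × DG) = 0.
Expanding, this is linear in s: (-4176)s + (2029536) = 0.
So s = 486.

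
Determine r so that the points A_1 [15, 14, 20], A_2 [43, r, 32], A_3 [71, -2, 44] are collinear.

Direction A_1A_3 = (56, -16, 24). From the x-coordinate of A_2, the parameter along the line is τ = (43 − 15)/56 = 1/2.
Then r = 14 + 1/2·(-16) = 6.

6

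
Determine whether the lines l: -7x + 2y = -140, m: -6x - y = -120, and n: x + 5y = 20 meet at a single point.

Yes

Intersecting l and m: solving the 2×2 system gives (x, y) = (20, 0).
Substitute into n: (1)(20) + (5)(0) = 20.
This equals 20, so (20, 0) lies on all three lines and they are concurrent.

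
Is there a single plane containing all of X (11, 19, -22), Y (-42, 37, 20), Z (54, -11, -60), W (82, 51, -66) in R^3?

No

With X as base: XY = (-53, 18, 42), XZ = (43, -30, -38), XW = (71, 32, -44).
XZ × XW = (2536, -806, 3506).
XY · (XZ × XW) = -1664.
Since -1664 ≠ 0, the four points are not coplanar.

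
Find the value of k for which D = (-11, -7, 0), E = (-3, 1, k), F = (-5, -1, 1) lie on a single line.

Collinearity requires DE × DF = 0; each component is linear in k.
The x-component gives (-6)k + (8) = 0, so k = 4/3.
The remaining components then also vanish.

4/3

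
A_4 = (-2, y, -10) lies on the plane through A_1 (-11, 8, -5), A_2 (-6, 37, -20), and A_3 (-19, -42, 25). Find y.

47

Coplanarity requires A_1A_2 · (A_1A_3 × A_1A_4) = 0.
A_1A_2 = (5, 29, -15), A_1A_3 = (-8, -50, 30); the triple product is linear in y with coefficient -30 and constant term 1410.
Setting it to zero: y = 47.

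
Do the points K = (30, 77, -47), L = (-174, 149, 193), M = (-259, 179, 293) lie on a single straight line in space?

KL = (-204, 72, 240), KM = (-289, 102, 340).
Each component of KM is 17/12 times the corresponding component of KL, so KM = 17/12·KL and the points are collinear.

Yes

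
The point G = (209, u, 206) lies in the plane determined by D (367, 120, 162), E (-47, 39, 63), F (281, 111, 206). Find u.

99

Coplanarity requires DE · (DF × DG) = 0.
DE = (-414, -81, -99), DF = (-86, -9, 44); the triple product is linear in u with coefficient 26730 and constant term -2646270.
Setting it to zero: u = 99.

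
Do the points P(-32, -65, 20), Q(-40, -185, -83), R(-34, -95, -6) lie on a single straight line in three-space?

PQ = (-8, -120, -103), PR = (-2, -30, -26).
Comparing components 2 and 3: (-120)(-26) − (-103)(-30) = 30 ≠ 0, so PQ and PR are not parallel and the points are not collinear.

No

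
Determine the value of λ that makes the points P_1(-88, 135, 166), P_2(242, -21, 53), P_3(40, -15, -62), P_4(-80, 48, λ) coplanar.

Normal to plane P_1P_2P_3: n = (18618, 60776, -29532); plane equation n·P = 1664064.
Requiring n·P_4 = 1664064: (-29532)λ + (1427808) = 1664064.
So λ = -8.

-8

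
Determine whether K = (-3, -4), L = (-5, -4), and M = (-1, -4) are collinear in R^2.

KL = (-2, 0), KM = (2, 0).
det[KL; KM] = (-2)(0) − (0)(2) = 0.
The determinant is zero, so the points are collinear.

Yes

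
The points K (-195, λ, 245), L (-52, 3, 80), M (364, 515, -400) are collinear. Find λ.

-173

Direction LM = (416, 512, -480). From the x-coordinate of K, the parameter along the line is τ = (-195 − (-52))/416 = -11/32.
Then λ = 3 + (-11/32)·(512) = -173.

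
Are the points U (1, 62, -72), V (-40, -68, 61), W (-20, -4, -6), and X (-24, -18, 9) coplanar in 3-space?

No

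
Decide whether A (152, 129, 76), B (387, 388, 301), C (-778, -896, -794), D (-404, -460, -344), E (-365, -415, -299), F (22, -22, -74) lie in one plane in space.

The plane through A, B, C has normal n = AB × AC = (5295, -4800, -5) and equation n·P = 185260.
Checking the remaining points: n·D = 70540, n·E = 60820, n·F = 222460.
Since n·D = 70540 ≠ 185260, D is off the plane and the points are not all coplanar.

No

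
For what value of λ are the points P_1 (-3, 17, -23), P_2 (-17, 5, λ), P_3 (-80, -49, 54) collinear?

-9

Collinearity requires P_1P_2 × P_1P_3 = 0; each component is linear in λ.
The x-component gives (66)λ + (594) = 0, so λ = -9.
The remaining components then also vanish.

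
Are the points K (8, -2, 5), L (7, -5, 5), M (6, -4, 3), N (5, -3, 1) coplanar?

Yes

With K as base: KL = (-1, -3, 0), KM = (-2, -2, -2), KN = (-3, -1, -4).
KM × KN = (6, -2, -4).
KL · (KM × KN) = 0.
The scalar triple product vanishes, so the four points are coplanar.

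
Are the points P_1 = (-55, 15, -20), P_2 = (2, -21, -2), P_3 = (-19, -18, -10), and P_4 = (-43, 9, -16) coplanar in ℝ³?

Yes

The four points are coplanar iff the 3×3 determinant with rows P_1P_2, P_1P_3, P_1P_4 is zero.
Rows: (57, -36, 18), (36, -33, 10), (12, -6, 4).
Expanding along the first row: (57)(-72) − (-36)(24) + (18)(180) = 0.
Zero determinant ⇒ coplanar.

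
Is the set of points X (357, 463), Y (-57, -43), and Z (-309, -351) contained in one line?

XY = (-414, -506), XZ = (-666, -814).
det[XY; XZ] = (-414)(-814) − (-506)(-666) = 0.
The determinant is zero, so the points are collinear.

Yes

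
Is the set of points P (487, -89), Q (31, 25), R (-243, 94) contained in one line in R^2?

No

PQ = (-456, 114), PR = (-730, 183).
If collinear, PR would be a scalar multiple of PQ. But (-456)·(183) ≠ (114)·(-730) (difference -228), so they are not parallel; the points are not collinear.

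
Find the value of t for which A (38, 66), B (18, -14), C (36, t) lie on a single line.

58

The three points are collinear iff det[AB; AC] = 0.
This determinant is linear in t: (-20)t + (1160) = 0, so t = 58.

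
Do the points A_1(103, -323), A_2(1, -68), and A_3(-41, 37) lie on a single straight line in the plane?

Yes

A_1A_2 = (-102, 255), A_1A_3 = (-144, 360).
det[A_1A_2; A_1A_3] = (-102)(360) − (255)(-144) = 0.
The determinant is zero, so the points are collinear.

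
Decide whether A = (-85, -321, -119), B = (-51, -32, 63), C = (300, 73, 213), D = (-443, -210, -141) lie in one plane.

The four points are coplanar iff the 3×3 determinant with rows AB, AC, AD is zero.
Rows: (34, 289, 182), (385, 394, 332), (-358, 111, -22).
Expanding along the first row: (34)(-45520) − (289)(110386) + (182)(183787) = 0.
Zero determinant ⇒ coplanar.

Yes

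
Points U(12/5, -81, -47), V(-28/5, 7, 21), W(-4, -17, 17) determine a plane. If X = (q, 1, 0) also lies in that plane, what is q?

-22/5

A normal to the plane is n = UV × UW = (1280, 384/5, 256/5).
X lies in the plane iff n · UX = 0.
This gives (1280)q + (5632) = 0, so q = -22/5.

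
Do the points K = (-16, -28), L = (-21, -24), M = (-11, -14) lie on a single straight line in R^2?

KL = (-5, 4), KM = (5, 14).
det[KL; KM] = (-5)(14) − (4)(5) = -90.
The determinant is nonzero, so they are not collinear.

No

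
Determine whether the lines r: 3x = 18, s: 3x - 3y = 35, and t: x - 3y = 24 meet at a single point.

No

The three lines meet at one point iff the augmented coefficient matrix [aᵢ bᵢ cᵢ] has rank < 3, i.e. its determinant vanishes.
Here the determinant is -9.
Nonzero, so no common point exists.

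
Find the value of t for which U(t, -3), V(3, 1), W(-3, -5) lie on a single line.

Collinearity: (U − V) must be parallel to (W − V) = (-6, -6).
Cross-multiplying the components: (t − 3)·(-6) = (-4)·(-6).
Solving gives t = -1.

-1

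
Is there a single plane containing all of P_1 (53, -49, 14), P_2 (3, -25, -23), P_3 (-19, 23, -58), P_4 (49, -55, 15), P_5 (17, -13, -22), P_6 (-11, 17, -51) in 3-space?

The plane through P_1, P_2, P_3 has normal n = P_1P_2 × P_1P_3 = (936, -936, -1872) and equation n·P = 69264.
Checking the remaining points: n·P_4 = 69264, n·P_5 = 69264, n·P_6 = 69264.
All equal 69264, so all 6 points lie in one plane.

Yes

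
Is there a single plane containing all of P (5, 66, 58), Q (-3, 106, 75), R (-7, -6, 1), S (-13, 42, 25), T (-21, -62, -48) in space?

The plane through P, Q, R has normal n = PQ × PR = (-1056, -660, 1056) and equation n·X = 12408.
Checking the remaining points: n·S = 12408, n·T = 12408.
All equal 12408, so all 5 points lie in one plane.

Yes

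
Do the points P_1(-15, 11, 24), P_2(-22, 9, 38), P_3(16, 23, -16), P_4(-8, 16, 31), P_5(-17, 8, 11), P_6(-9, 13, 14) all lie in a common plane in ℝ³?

The plane through P_1, P_2, P_3 has normal n = P_1P_2 × P_1P_3 = (-88, 154, -22) and equation n·P = 2486.
Checking the remaining points: n·P_4 = 2486, n·P_5 = 2486, n·P_6 = 2486.
All equal 2486, so all 6 points lie in one plane.

Yes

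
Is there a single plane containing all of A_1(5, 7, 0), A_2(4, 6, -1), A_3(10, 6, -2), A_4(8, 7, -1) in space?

No

The four points are coplanar iff the 3×3 determinant with rows A_1A_2, A_1A_3, A_1A_4 is zero.
Rows: (-1, -1, -1), (5, -1, -2), (3, 0, -1).
Expanding along the first row: (-1)(1) − (-1)(1) + (-1)(3) = -3.
Nonzero ⇒ not coplanar.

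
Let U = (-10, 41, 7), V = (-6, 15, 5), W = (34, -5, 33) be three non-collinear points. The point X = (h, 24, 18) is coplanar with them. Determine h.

A normal to the plane is n = UV × UW = (-768, -192, 960).
X lies in the plane iff n · UX = 0.
This gives (-768)h + (6144) = 0, so h = 8.

8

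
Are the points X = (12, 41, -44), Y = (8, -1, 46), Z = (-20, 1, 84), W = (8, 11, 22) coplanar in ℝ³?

The four points are coplanar iff the 3×3 determinant with rows XY, XZ, XW is zero.
Rows: (-4, -42, 90), (-32, -40, 128), (-4, -30, 66).
Expanding along the first row: (-4)(1200) − (-42)(-1600) + (90)(800) = 0.
Zero determinant ⇒ coplanar.

Yes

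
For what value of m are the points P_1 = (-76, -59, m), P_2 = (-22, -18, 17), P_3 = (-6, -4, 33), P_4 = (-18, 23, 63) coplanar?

The points are coplanar iff P_1P_2 · (P_1P_3 × P_1P_4) = 0.
Expanding, this is linear in m: (-600)m + (-18000) = 0.
So m = -30.

-30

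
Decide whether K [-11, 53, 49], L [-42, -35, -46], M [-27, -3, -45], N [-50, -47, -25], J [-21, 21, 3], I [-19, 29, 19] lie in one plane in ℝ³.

The plane through K, L, M has normal n = KL × KM = (2952, -1394, 328) and equation n·P = -90282.
Checking the remaining points: n·N = -90282, n·J = -90282, n·I = -90282.
All equal -90282, so all 6 points lie in one plane.

Yes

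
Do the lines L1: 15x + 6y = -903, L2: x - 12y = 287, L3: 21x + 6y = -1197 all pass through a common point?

Intersecting L1 and L2: solving the 2×2 system gives (x, y) = (-49, -28).
Substitute into L3: (21)(-49) + (6)(-28) = -1197.
This equals -1197, so (-49, -28) lies on all three lines and they are concurrent.

Yes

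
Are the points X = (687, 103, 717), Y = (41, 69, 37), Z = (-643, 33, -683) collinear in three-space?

XY = (-646, -34, -680), XZ = (-1330, -70, -1400).
Each component of XZ is 35/17 times the corresponding component of XY, so XZ = 35/17·XY and the points are collinear.

Yes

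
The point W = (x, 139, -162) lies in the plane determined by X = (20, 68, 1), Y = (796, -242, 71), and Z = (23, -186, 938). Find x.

A normal to the plane is n = XY × XZ = (-272690, -726902, -196174).
W lies in the plane iff n · XW = 0.
This gives (-272690)x + (-14179880) = 0, so x = -52.

-52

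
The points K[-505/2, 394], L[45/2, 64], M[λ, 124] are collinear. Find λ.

-55/2

Collinearity: (M − K) must be parallel to (L − K) = (275, -330).
Cross-multiplying the components: (λ − (-505/2))·(-330) = (-270)·(275).
Solving gives λ = -55/2.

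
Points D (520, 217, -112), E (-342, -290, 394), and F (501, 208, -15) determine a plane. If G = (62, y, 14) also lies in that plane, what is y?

-56

A normal to the plane is n = DE × DF = (-44625, 74000, -1875).
G lies in the plane iff n · DG = 0.
This gives (74000)y + (4144000) = 0, so y = -56.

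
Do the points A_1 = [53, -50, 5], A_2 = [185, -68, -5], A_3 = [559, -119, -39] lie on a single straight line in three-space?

No

A_1A_2 = (132, -18, -10), A_1A_3 = (506, -69, -44).
A_1A_2 × A_1A_3 = (102, 748, 0).
The cross product is nonzero, so the points do not lie on one line.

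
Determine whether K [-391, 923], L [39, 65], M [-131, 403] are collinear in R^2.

No

KL = (430, -858), KM = (260, -520).
If collinear, KM would be a scalar multiple of KL. But (430)·(-520) ≠ (-858)·(260) (difference -520), so they are not parallel; the points are not collinear.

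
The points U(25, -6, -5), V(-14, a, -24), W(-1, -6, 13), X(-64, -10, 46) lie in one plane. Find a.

The points are coplanar iff UV · (UW × UX) = 0.
Expanding, this is linear in a: (-276)a + (-6440) = 0.
So a = -70/3.

-70/3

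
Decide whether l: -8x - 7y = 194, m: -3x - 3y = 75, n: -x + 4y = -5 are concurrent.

Yes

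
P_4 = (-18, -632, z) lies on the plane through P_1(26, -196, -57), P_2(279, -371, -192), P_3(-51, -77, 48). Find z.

-487

Coplanarity requires P_1P_2 · (P_1P_3 × P_1P_4) = 0.
P_1P_2 = (253, -175, -135), P_1P_3 = (-77, 119, 105); the triple product is linear in z with coefficient 16632 and constant term 8099784.
Setting it to zero: z = -487.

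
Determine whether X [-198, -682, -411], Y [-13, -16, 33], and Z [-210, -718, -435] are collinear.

XY = (185, 666, 444), XZ = (-12, -36, -24).
XY × XZ = (0, -888, 1332).
The cross product is nonzero, so the points do not lie on one line.

No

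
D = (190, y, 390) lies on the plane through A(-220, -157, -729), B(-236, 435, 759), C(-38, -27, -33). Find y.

Coplanarity requires AB · (AC × AD) = 0.
AB = (-16, 592, 1488), AC = (182, 130, 696); the triple product is linear in y with coefficient 281952 and constant term 10996128.
Setting it to zero: y = -39.

-39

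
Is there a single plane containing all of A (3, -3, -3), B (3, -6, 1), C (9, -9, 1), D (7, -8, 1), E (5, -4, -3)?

Yes

The plane through A, B, C has normal n = AB × AC = (12, 24, 18) and equation n·P = -90.
Checking the remaining points: n·D = -90, n·E = -90.
All equal -90, so all 5 points lie in one plane.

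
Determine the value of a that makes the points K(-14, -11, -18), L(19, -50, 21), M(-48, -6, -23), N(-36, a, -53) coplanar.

24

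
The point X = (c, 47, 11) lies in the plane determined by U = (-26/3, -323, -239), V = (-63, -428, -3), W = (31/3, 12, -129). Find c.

Coplanarity requires UV · (UW × UX) = 0.
UV = (-163/3, -105, 236), UW = (19, 335, 110); the triple product is linear in c with coefficient -90610 and constant term -2899520/3.
Setting it to zero: c = -32/3.

-32/3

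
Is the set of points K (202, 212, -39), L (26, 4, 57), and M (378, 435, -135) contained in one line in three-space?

No

KL = (-176, -208, 96), KM = (176, 223, -96).
Comparing components 2 and 3: (-208)(-96) − (96)(223) = -1440 ≠ 0, so KL and KM are not parallel and the points are not collinear.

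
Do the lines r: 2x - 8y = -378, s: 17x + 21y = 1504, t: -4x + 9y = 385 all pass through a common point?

The three lines meet at one point iff the augmented coefficient matrix [aᵢ bᵢ cᵢ] has rank < 3, i.e. its determinant vanishes.
Here the determinant is 0.
It vanishes, so the lines are concurrent at (23, 53).

Yes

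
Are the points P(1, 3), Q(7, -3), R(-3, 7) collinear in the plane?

PQ = (6, -6), PR = (-4, 4).
det[PQ; PR] = (6)(4) − (-6)(-4) = 0.
The determinant is zero, so the points are collinear.

Yes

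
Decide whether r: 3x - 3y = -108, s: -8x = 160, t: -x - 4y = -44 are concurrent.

Yes

Intersecting r and s: solving the 2×2 system gives (x, y) = (-20, 16).
Substitute into t: (-1)(-20) + (-4)(16) = -44.
This equals -44, so (-20, 16) lies on all three lines and they are concurrent.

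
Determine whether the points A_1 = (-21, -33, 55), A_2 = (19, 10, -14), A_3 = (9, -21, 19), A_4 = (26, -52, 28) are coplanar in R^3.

With A_1 as base: A_1A_2 = (40, 43, -69), A_1A_3 = (30, 12, -36), A_1A_4 = (47, -19, -27).
A_1A_3 × A_1A_4 = (-1008, -882, -1134).
A_1A_2 · (A_1A_3 × A_1A_4) = 0.
The scalar triple product vanishes, so the four points are coplanar.

Yes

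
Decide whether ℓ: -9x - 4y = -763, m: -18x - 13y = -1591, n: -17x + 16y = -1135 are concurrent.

Yes

The three lines meet at one point iff the augmented coefficient matrix [aᵢ bᵢ cᵢ] has rank < 3, i.e. its determinant vanishes.
Here the determinant is 0.
It vanishes, so the lines are concurrent at (79, 13).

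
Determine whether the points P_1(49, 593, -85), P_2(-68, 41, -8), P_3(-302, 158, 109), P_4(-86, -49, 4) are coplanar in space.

Yes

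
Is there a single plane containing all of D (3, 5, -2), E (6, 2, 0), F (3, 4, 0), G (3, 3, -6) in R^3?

No

A normal to the plane through D, E, F is n = DE × DF = (-4, -6, -3).
The plane has equation n·P = -36. For G: n·G = -12.
-12 ≠ -36, so G is off the plane.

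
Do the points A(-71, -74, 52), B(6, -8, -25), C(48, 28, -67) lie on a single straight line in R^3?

Yes

AB = (77, 66, -77), AC = (119, 102, -119).
AB × AC = (0, 0, 0).
The cross product vanishes, so the three points are collinear.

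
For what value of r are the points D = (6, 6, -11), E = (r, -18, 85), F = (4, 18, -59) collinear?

10

Direction DF = (-2, 12, -48). From the y-coordinate of E, the parameter along the line is τ = (-18 − 6)/12 = -2.
Then r = 6 + (-2)·(-2) = 10.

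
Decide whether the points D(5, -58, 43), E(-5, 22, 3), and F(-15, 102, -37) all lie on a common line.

DE = (-10, 80, -40), DF = (-20, 160, -80).
Each component of DF is 2 times the corresponding component of DE, so DF = 2·DE and the points are collinear.

Yes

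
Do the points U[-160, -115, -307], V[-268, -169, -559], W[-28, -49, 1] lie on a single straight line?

Yes

UV = (-108, -54, -252), UW = (132, 66, 308).
UV × UW = (0, 0, 0).
The cross product vanishes, so the three points are collinear.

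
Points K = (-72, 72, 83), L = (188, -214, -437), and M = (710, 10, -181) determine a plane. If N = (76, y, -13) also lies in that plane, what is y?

The plane through K, L, M has equation 43264x − 338000y + 207532z = -10225852.
Substituting N: (-338000)y + (590148) = -10225852, so y = 32.

32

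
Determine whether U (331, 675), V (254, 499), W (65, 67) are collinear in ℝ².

Yes

UV = (-77, -176), UW = (-266, -608).
Twice the signed area of △UVW is (-77)(-608) − (-176)(-266) = 0.
The triangle is degenerate (zero area), so the points are collinear.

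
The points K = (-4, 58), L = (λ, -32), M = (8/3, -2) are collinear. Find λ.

Collinearity: (L − K) must be parallel to (M − K) = (20/3, -60).
Cross-multiplying the components: (λ − (-4))·(-60) = (-90)·(20/3).
Solving gives λ = 6.

6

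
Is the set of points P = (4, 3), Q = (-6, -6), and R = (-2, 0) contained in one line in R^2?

PQ = (-10, -9), PR = (-6, -3).
det[PQ; PR] = (-10)(-3) − (-9)(-6) = -24.
The determinant is nonzero, so they are not collinear.

No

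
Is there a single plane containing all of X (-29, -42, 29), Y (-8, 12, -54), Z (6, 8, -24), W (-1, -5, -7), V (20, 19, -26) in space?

Yes

The plane through X, Y, Z has normal n = XY × XZ = (1288, -1792, -840) and equation n·P = 13552.
Checking the remaining points: n·W = 13552, n·V = 13552.
All equal 13552, so all 5 points lie in one plane.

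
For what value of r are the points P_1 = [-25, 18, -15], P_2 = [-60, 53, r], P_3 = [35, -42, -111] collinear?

Direction P_1P_3 = (60, -60, -96). From the x-coordinate of P_2, the parameter along the line is τ = (-60 − (-25))/60 = -7/12.
Then r = (-15) + (-7/12)·(-96) = 41.

41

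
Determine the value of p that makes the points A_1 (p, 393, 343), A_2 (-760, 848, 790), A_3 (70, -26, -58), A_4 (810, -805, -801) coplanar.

The points are coplanar iff A_1A_2 · (A_1A_3 × A_1A_4) = 0.
Expanding, this is linear in p: (11210)p + (3676880) = 0.
So p = -328.

-328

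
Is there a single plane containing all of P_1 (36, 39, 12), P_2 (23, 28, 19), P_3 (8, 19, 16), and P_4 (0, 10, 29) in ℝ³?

The four points are coplanar iff the 3×3 determinant with rows P_1P_2, P_1P_3, P_1P_4 is zero.
Rows: (-13, -11, 7), (-28, -20, 4), (-36, -29, 17).
Expanding along the first row: (-13)(-224) − (-11)(-332) + (7)(92) = -96.
Nonzero ⇒ not coplanar.

No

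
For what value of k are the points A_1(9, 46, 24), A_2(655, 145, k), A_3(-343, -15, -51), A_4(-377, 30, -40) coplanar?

The points are coplanar iff A_1A_2 · (A_1A_3 × A_1A_4) = 0.
Expanding, this is linear in k: (-17914)k + (2812498) = 0.
So k = 157.

157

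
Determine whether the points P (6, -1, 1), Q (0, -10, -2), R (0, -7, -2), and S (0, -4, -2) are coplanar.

A normal to the plane through P, Q, R is n = PQ × PR = (9, 0, -18).
The plane has equation n·X = 36. For S: n·S = 36.
Equal, so S lies in the plane and all four are coplanar.

Yes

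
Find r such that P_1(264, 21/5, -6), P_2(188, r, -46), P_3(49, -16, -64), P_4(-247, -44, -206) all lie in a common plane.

The points are coplanar iff P_1P_2 · (P_1P_3 × P_1P_4) = 0.
Expanding, this is linear in r: (-13362)r + (-40086) = 0.
So r = -3.

-3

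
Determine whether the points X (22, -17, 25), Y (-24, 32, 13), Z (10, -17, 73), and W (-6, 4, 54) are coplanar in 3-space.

A normal to the plane through X, Y, Z is n = XY × XZ = (2352, 2352, 588).
The plane has equation n·P = 26460. For W: n·W = 27048.
27048 ≠ 26460, so W is off the plane.

No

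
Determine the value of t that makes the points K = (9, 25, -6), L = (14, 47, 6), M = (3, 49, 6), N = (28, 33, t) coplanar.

Normal to plane KLM: n = (-24, -132, 252); plane equation n·P = -5028.
Requiring n·N = -5028: (252)t + (-5028) = -5028.
So t = 0.

0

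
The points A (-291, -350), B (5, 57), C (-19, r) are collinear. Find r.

24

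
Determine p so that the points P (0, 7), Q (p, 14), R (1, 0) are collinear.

-1

The three points are collinear iff det[PQ; PR] = 0.
This determinant is linear in p: (-7)p + (-7) = 0, so p = -1.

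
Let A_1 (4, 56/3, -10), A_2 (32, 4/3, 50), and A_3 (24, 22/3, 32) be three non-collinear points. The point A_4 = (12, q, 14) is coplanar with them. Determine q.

16/3

The plane through A_1, A_2, A_3 has equation −48x + 24y + (88/3)z = -112/3.
Substituting A_4: (24)q + (-496/3) = -112/3, so q = 16/3.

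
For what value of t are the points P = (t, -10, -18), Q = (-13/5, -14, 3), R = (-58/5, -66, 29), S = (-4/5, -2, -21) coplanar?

Coplanarity ⇔ det[PQ; PR; PS] = 0.
Expanding, this is linear in t: (-936)t + (-10296/5) = 0.
So t = -11/5.

-11/5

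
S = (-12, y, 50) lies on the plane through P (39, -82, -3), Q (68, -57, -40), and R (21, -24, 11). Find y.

-27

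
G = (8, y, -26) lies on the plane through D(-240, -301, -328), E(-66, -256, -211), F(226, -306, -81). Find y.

Coplanarity requires DE · (DF × DG) = 0.
DE = (174, 45, 117), DF = (466, -5, 247); the triple product is linear in y with coefficient 11544 and constant term -219336.
Setting it to zero: y = 19.

19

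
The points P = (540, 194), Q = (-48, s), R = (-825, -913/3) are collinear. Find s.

The three points are collinear iff det[PQ; PR] = 0.
This determinant is linear in s: (1365)s + (28210) = 0, so s = -62/3.

-62/3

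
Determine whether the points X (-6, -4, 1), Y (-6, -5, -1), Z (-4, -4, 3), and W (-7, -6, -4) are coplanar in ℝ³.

With X as base: XY = (0, -1, -2), XZ = (2, 0, 2), XW = (-1, -2, -5).
XZ × XW = (4, 8, -4).
XY · (XZ × XW) = 0.
The scalar triple product vanishes, so the four points are coplanar.

Yes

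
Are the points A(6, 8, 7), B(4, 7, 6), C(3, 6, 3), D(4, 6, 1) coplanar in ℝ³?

Yes

With A as base: AB = (-2, -1, -1), AC = (-3, -2, -4), AD = (-2, -2, -6).
AC × AD = (4, -10, 2).
AB · (AC × AD) = 0.
The scalar triple product vanishes, so the four points are coplanar.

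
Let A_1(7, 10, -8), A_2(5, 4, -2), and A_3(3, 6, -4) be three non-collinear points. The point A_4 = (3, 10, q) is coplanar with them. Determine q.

Coplanarity requires A_1A_2 · (A_1A_3 × A_1A_4) = 0.
A_1A_2 = (-2, -6, 6), A_1A_3 = (-4, -4, 4); the triple product is linear in q with coefficient -16 and constant term -128.
Setting it to zero: q = -8.

-8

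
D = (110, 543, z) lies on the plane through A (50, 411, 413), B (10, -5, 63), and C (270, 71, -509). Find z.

Coplanarity requires AB · (AC × AD) = 0.
AB = (-40, -416, -350), AC = (220, -340, -922); the triple product is linear in z with coefficient 105120 and constant term -42573600.
Setting it to zero: z = 405.

405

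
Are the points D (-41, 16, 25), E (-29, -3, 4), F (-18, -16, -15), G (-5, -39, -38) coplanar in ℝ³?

No

With D as base: DE = (12, -19, -21), DF = (23, -32, -40), DG = (36, -55, -63).
DF × DG = (-184, 9, -113).
DE · (DF × DG) = -6.
Since -6 ≠ 0, the four points are not coplanar.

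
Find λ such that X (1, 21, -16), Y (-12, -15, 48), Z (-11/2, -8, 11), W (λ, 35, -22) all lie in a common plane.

3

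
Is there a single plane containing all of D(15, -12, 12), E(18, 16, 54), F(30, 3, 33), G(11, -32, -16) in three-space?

A normal to the plane through D, E, F is n = DE × DF = (-42, 567, -375).
The plane has equation n·P = -11934. For G: n·G = -12606.
-12606 ≠ -11934, so G is off the plane.

No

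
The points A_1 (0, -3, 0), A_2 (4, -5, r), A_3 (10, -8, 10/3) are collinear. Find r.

Direction A_1A_3 = (10, -5, 10/3). From the x-coordinate of A_2, the parameter along the line is τ = (4 − 0)/10 = 2/5.
Then r = 0 + 2/5·(10/3) = 4/3.

4/3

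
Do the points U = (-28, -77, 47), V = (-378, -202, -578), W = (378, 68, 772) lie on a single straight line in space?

Yes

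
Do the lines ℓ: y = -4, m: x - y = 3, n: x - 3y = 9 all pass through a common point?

Lines aᵢx + bᵢy = cᵢ with pairwise distinct directions are concurrent exactly when det[aᵢ bᵢ cᵢ] = 0.
Here the determinant is 2.
Nonzero, so no common point exists.

No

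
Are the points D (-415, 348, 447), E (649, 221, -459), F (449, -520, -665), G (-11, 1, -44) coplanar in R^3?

The four points are coplanar iff the 3×3 determinant with rows DE, DF, DG is zero.
Rows: (1064, -127, -906), (864, -868, -1112), (404, -347, -491).
Expanding along the first row: (1064)(40324) − (-127)(25024) + (-906)(50864) = 0.
Zero determinant ⇒ coplanar.

Yes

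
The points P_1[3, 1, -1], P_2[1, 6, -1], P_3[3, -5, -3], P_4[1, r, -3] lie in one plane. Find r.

0

Coplanarity ⇔ det[P_1P_2; P_1P_3; P_1P_4] = 0.
Expanding, this is linear in r: (-4)r + (0) = 0.
So r = 0.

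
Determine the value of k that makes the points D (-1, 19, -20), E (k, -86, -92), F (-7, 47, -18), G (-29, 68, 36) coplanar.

43

Normal to plane DFG: n = (1470, 280, 490); plane equation n·P = -5950.
Requiring n·E = -5950: (1470)k + (-69160) = -5950.
So k = 43.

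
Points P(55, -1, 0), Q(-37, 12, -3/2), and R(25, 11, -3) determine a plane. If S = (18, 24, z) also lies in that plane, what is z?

-7

Coplanarity requires PQ · (PR × PS) = 0.
PQ = (-92, 13, -3/2), PR = (-30, 12, -3); the triple product is linear in z with coefficient -714 and constant term -4998.
Setting it to zero: z = -7.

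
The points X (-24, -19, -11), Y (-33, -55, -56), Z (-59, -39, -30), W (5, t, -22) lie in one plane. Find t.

Normal to plane XYZ: n = (-216, 1404, -1080); plane equation n·P = -9612.
Requiring n·W = -9612: (1404)t + (22680) = -9612.
So t = -23.

-23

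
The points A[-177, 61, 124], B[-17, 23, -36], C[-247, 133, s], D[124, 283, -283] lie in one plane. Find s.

The points are coplanar iff AB · (AC × AD) = 0.
Expanding, this is linear in s: (-46958)s + (8170692) = 0.
So s = 174.

174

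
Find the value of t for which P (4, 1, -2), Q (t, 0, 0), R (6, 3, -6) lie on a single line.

Direction PR = (2, 2, -4). From the y-coordinate of Q, the parameter along the line is τ = (0 − 1)/2 = -1/2.
Then t = 4 + (-1/2)·(2) = 3.

3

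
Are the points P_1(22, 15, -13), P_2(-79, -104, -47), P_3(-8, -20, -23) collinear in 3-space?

No

P_1P_2 = (-101, -119, -34), P_1P_3 = (-30, -35, -10).
Comparing components 3 and 1: (-34)(-30) − (-101)(-10) = 10 ≠ 0, so P_1P_2 and P_1P_3 are not parallel and the points are not collinear.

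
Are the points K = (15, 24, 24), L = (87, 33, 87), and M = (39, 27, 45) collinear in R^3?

KL = (72, 9, 63), KM = (24, 3, 21).
KL × KM = (0, 0, 0).
The cross product vanishes, so the three points are collinear.

Yes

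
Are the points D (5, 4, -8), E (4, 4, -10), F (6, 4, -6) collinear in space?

DE = (-1, 0, -2), DF = (1, 0, 2).
Each component of DF is -1 times the corresponding component of DE, so DF = -1·DE and the points are collinear.

Yes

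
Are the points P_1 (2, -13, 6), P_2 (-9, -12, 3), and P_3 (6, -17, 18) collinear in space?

P_1P_2 = (-11, 1, -3), P_1P_3 = (4, -4, 12).
Comparing components 3 and 1: (-3)(4) − (-11)(12) = 120 ≠ 0, so P_1P_2 and P_1P_3 are not parallel and the points are not collinear.

No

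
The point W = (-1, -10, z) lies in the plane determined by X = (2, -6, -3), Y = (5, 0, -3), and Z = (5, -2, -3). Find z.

A normal to the plane is n = XY × XZ = (0, 0, -6).
W lies in the plane iff n · XW = 0.
This gives (-6)z + (-18) = 0, so z = -3.

-3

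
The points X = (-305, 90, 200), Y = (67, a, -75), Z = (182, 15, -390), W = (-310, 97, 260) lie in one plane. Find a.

53

Normal to plane XZW: n = (-370, -26270, 3034); plane equation n·P = -1644650.
Requiring n·Y = -1644650: (-26270)a + (-252340) = -1644650.
So a = 53.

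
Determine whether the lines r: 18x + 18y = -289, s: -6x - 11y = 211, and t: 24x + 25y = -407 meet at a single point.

Intersecting r and s: solving the 2×2 system gives (x, y) = (619/90, -344/15).
Substitute into t: (24)(619/90) + (25)(-344/15) = -6124/15.
But t requires -407 ≠ -6124/15, so the three lines have no common point.

No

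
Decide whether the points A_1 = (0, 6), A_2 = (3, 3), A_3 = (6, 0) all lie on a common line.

Yes

A_1A_2 = (3, -3), A_1A_3 = (6, -6).
det[A_1A_2; A_1A_3] = (3)(-6) − (-3)(6) = 0.
The determinant is zero, so the points are collinear.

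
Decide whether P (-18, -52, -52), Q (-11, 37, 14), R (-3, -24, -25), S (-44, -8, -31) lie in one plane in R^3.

No

With P as base: PQ = (7, 89, 66), PR = (15, 28, 27), PS = (-26, 44, 21).
PR × PS = (-600, -1017, 1388).
PQ · (PR × PS) = -3105.
Since -3105 ≠ 0, the four points are not coplanar.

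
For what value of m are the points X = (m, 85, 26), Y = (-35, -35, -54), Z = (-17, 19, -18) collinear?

5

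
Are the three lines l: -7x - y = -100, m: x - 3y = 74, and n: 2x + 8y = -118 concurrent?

Lines aᵢx + bᵢy = cᵢ with pairwise distinct directions are concurrent exactly when det[aᵢ bᵢ cᵢ] = 0.
Here the determinant is 0.
It vanishes, so the lines are concurrent at (17, -19).

Yes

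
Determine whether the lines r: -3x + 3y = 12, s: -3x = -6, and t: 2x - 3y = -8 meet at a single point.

No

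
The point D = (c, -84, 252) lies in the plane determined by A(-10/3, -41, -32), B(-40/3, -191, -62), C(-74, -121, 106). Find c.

-391/3

Coplanarity requires AB · (AC × AD) = 0.
AB = (-10, -150, -30), AC = (-212/3, -80, 138); the triple product is linear in c with coefficient -23100 and constant term -3010700.
Setting it to zero: c = -391/3.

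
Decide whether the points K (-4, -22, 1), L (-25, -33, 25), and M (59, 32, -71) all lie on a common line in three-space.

KL = (-21, -11, 24), KM = (63, 54, -72).
Comparing components 2 and 3: (-11)(-72) − (24)(54) = -504 ≠ 0, so KL and KM are not parallel and the points are not collinear.

No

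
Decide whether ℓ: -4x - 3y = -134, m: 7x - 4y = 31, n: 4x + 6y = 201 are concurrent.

No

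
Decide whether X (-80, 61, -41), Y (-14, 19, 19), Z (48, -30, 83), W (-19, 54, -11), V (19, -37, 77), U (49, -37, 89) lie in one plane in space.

Yes

The plane through X, Y, Z has normal n = XY × XZ = (252, -504, -630) and equation n·P = -25074.
Checking the remaining points: n·W = -25074, n·V = -25074, n·U = -25074.
All equal -25074, so all 6 points lie in one plane.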